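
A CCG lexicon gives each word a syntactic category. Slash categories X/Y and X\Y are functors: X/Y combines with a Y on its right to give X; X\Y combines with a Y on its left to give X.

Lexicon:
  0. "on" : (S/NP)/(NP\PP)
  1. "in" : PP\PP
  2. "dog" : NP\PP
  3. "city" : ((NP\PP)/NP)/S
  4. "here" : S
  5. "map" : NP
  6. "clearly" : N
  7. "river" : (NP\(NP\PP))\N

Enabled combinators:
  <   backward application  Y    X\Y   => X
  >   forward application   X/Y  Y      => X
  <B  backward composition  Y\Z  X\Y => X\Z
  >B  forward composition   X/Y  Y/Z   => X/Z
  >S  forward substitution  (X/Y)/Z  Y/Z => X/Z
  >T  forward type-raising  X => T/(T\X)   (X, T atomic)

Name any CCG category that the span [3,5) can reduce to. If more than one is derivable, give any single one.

(NP\PP)/NP

[0,8] S   >
  [0,3] S/NP   >
    [0,1] "on" : (S/NP)/(NP\PP)
    [1,3] NP\PP   <B
      [1,2] "in" : PP\PP
      [2,3] "dog" : NP\PP
  [3,8] NP   <
    [3,6] NP\PP   >
      [3,5] (NP\PP)/NP   >
        [3,4] "city" : ((NP\PP)/NP)/S
        [4,5] "here" : S
      [5,6] "map" : NP
    [6,8] NP\(NP\PP)   <
      [6,7] "clearly" : N
      [7,8] "river" : (NP\(NP\PP))\N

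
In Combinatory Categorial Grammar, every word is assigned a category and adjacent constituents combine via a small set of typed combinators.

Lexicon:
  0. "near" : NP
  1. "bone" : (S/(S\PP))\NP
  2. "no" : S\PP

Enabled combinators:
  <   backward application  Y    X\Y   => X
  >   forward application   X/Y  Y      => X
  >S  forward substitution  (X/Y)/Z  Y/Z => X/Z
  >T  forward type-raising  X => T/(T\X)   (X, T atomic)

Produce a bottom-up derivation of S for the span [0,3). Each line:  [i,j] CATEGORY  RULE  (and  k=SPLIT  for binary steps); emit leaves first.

[0,3] S   >
  [0,2] S/(S\PP)   <
    [0,1] "near" : NP
    [1,2] "bone" : (S/(S\PP))\NP
  [2,3] "no" : S\PP

[0,1] NP  lex  "near"
[1,2] (S/(S\PP))\NP  lex  "bone"
[0,2] S/(S\PP)  <  k=1
[2,3] S\PP  lex  "no"
[0,3] S  >  k=2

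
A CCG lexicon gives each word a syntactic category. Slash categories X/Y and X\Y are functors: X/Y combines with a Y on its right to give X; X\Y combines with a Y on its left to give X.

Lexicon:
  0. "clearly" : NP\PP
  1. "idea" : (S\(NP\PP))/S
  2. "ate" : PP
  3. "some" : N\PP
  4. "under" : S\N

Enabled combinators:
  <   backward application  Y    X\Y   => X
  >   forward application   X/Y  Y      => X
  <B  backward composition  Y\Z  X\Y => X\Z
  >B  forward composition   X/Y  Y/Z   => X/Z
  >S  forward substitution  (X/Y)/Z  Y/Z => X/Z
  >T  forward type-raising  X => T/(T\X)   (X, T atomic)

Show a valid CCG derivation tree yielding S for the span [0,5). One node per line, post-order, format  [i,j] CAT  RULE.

[0,5] S   <
  [0,1] "clearly" : NP\PP
  [1,5] S\(NP\PP)   >
    [1,2] "idea" : (S\(NP\PP))/S
    [2,5] S   <
      [2,4] N   >
        [2,3] N/(N\PP)   >T
          [2,3] "ate" : PP
        [3,4] "some" : N\PP
      [4,5] "under" : S\N

[0,1] NP\PP  lex  "clearly"
[1,2] (S\(NP\PP))/S  lex  "idea"
[2,3] PP  lex  "ate"
[2,3] N/(N\PP)  >T
[3,4] N\PP  lex  "some"
[2,4] N  >  k=3
[4,5] S\N  lex  "under"
[2,5] S  <  k=4
[1,5] S\(NP\PP)  >  k=2
[0,5] S  <  k=1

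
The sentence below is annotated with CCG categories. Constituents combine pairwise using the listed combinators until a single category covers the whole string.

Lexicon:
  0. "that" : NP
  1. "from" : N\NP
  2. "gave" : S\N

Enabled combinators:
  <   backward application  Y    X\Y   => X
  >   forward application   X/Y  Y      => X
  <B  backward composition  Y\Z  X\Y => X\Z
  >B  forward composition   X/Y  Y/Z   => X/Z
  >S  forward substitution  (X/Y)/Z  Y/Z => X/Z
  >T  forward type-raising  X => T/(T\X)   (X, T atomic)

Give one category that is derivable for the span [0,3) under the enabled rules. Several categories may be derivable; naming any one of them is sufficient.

S

[0,3] S   <
  [0,1] "that" : NP
  [1,3] S\NP   <B
    [1,2] "from" : N\NP
    [2,3] "gave" : S\N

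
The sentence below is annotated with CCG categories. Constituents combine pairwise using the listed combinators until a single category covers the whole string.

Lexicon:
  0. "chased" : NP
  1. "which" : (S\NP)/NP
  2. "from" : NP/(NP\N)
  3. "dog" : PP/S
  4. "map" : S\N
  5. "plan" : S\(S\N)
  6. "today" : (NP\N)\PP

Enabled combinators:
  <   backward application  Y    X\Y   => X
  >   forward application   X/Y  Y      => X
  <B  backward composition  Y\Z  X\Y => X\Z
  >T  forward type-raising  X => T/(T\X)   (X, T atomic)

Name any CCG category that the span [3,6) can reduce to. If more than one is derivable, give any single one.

[0,7] S   >
  [0,1] S/(S\NP)   >T
    [0,1] "chased" : NP
  [1,7] S\NP   >
    [1,2] "which" : (S\NP)/NP
    [2,7] NP   >
      [2,3] "from" : NP/(NP\N)
      [3,7] NP\N   <
        [3,6] PP   >
          [3,4] "dog" : PP/S
          [4,6] S   <
            [4,5] "map" : S\N
            [5,6] "plan" : S\(S\N)
        [6,7] "today" : (NP\N)\PP

PP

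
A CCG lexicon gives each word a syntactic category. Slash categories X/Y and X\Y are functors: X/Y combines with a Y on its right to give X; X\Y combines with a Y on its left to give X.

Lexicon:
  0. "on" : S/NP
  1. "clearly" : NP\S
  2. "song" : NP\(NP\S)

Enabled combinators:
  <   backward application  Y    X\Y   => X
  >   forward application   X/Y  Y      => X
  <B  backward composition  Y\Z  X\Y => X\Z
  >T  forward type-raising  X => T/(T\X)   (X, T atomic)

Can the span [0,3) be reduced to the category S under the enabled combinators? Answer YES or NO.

YES

[0,3] S   >
  [0,1] "on" : S/NP
  [1,3] NP   <
    [1,2] "clearly" : NP\S
    [2,3] "song" : NP\(NP\S)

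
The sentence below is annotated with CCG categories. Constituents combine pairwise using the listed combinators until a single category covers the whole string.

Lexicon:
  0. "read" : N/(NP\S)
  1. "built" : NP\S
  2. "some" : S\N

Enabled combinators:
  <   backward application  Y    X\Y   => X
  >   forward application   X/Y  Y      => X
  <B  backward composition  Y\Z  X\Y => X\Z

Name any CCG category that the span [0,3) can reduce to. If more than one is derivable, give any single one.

S

[0,3] S   <
  [0,2] N   >
    [0,1] "read" : N/(NP\S)
    [1,2] "built" : NP\S
  [2,3] "some" : S\N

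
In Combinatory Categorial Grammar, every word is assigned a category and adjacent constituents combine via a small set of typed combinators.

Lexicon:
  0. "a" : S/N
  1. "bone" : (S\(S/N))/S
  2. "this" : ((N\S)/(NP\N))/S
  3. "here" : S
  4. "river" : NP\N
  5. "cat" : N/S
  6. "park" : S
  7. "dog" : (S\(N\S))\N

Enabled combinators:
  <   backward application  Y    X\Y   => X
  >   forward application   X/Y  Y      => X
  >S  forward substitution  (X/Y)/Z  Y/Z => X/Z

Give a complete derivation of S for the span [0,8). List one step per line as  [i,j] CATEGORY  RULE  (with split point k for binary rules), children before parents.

[0,8] S   <
  [0,1] "a" : S/N
  [1,8] S\(S/N)   >
    [1,2] "bone" : (S\(S/N))/S
    [2,8] S   <
      [2,5] N\S   >
        [2,4] (N\S)/(NP\N)   >
          [2,3] "this" : ((N\S)/(NP\N))/S
          [3,4] "here" : S
        [4,5] "river" : NP\N
      [5,8] S\(N\S)   <
        [5,7] N   >
          [5,6] "cat" : N/S
          [6,7] "park" : S
        [7,8] "dog" : (S\(N\S))\N

[0,1] S/N  lex  "a"
[1,2] (S\(S/N))/S  lex  "bone"
[2,3] ((N\S)/(NP\N))/S  lex  "this"
[3,4] S  lex  "here"
[2,4] (N\S)/(NP\N)  >  k=3
[4,5] NP\N  lex  "river"
[2,5] N\S  >  k=4
[5,6] N/S  lex  "cat"
[6,7] S  lex  "park"
[5,7] N  >  k=6
[7,8] (S\(N\S))\N  lex  "dog"
[5,8] S\(N\S)  <  k=7
[2,8] S  <  k=5
[1,8] S\(S/N)  >  k=2
[0,8] S  <  k=1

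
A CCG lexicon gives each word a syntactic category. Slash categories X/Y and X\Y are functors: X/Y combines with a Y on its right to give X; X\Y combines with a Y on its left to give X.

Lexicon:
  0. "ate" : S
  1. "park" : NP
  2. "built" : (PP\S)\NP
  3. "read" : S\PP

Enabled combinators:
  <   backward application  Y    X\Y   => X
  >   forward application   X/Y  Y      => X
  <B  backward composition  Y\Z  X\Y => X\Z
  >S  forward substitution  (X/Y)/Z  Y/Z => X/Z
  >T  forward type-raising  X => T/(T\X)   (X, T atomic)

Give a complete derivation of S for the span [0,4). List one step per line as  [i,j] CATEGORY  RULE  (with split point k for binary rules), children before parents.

[0,4] S   <
  [0,3] PP   <
    [0,1] "ate" : S
    [1,3] PP\S   <
      [1,2] "park" : NP
      [2,3] "built" : (PP\S)\NP
  [3,4] "read" : S\PP

[0,1] S  lex  "ate"
[1,2] NP  lex  "park"
[2,3] (PP\S)\NP  lex  "built"
[1,3] PP\S  <  k=2
[0,3] PP  <  k=1
[3,4] S\PP  lex  "read"
[0,4] S  <  k=3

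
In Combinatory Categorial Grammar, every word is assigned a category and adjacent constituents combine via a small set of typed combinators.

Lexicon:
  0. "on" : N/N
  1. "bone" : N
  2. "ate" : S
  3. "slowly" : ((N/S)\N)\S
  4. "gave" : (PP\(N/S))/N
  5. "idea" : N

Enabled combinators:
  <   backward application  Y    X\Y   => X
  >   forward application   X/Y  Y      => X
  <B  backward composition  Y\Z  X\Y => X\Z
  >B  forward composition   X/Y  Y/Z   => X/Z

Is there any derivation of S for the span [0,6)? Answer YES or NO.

NO

N/N N S ((N/S)\N)\S (PP\(N/S))/N N
CKY chart[0,6] = {PP}; S ∉ chart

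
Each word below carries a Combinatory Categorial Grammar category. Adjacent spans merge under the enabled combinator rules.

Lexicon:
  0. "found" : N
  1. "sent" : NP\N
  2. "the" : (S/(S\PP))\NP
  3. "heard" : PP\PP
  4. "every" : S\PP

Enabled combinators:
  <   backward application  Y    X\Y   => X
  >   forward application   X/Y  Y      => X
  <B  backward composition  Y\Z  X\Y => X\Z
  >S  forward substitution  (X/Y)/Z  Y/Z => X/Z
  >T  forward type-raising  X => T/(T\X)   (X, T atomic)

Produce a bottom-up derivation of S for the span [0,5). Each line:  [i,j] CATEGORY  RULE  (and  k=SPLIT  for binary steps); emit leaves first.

[0,1] N  lex  "found"
[1,2] NP\N  lex  "sent"
[0,2] NP  <  k=1
[2,3] (S/(S\PP))\NP  lex  "the"
[0,3] S/(S\PP)  <  k=2
[3,4] PP\PP  lex  "heard"
[4,5] S\PP  lex  "every"
[3,5] S\PP  <B  k=4
[0,5] S  >  k=3

[0,5] S   >
  [0,3] S/(S\PP)   <
    [0,2] NP   <
      [0,1] "found" : N
      [1,2] "sent" : NP\N
    [2,3] "the" : (S/(S\PP))\NP
  [3,5] S\PP   <B
    [3,4] "heard" : PP\PP
    [4,5] "every" : S\PP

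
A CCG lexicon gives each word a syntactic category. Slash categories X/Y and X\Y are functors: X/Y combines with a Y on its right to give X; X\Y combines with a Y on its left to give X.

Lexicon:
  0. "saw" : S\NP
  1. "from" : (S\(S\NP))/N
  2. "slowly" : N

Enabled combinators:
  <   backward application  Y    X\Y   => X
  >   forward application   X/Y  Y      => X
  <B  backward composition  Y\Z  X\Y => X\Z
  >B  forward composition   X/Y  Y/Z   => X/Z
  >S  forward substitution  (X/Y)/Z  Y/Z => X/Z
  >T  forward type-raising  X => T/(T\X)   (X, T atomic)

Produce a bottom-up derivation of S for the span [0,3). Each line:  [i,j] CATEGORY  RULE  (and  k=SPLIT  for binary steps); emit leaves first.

[0,3] S   <
  [0,1] "saw" : S\NP
  [1,3] S\(S\NP)   >
    [1,2] "from" : (S\(S\NP))/N
    [2,3] "slowly" : N

[0,1] S\NP  lex  "saw"
[1,2] (S\(S\NP))/N  lex  "from"
[2,3] N  lex  "slowly"
[1,3] S\(S\NP)  >  k=2
[0,3] S  <  k=1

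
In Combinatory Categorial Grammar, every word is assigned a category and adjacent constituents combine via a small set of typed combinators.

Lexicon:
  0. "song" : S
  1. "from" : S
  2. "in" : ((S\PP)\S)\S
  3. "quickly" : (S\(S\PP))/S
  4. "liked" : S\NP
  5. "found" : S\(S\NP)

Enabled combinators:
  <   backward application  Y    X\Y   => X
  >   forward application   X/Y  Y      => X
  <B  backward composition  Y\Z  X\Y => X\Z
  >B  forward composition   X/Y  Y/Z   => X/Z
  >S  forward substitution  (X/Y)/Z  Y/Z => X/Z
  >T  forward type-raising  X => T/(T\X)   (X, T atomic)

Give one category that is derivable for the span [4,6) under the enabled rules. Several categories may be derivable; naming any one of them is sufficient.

S

[0,6] S   <
  [0,3] S\PP   <
    [0,1] "song" : S
    [1,3] (S\PP)\S   <
      [1,2] "from" : S
      [2,3] "in" : ((S\PP)\S)\S
  [3,6] S\(S\PP)   >
    [3,4] "quickly" : (S\(S\PP))/S
    [4,6] S   <
      [4,5] "liked" : S\NP
      [5,6] "found" : S\(S\NP)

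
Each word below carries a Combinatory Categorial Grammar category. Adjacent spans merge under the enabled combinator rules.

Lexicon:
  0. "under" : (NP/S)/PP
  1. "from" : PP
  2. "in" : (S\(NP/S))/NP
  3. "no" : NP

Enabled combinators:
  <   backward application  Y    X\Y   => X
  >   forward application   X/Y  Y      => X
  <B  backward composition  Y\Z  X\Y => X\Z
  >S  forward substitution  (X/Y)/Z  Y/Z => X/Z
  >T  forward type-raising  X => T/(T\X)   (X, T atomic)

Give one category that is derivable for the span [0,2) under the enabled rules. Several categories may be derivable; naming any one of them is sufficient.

NP/S

[0,4] S   <
  [0,2] NP/S   >
    [0,1] "under" : (NP/S)/PP
    [1,2] "from" : PP
  [2,4] S\(NP/S)   >
    [2,3] "in" : (S\(NP/S))/NP
    [3,4] "no" : NP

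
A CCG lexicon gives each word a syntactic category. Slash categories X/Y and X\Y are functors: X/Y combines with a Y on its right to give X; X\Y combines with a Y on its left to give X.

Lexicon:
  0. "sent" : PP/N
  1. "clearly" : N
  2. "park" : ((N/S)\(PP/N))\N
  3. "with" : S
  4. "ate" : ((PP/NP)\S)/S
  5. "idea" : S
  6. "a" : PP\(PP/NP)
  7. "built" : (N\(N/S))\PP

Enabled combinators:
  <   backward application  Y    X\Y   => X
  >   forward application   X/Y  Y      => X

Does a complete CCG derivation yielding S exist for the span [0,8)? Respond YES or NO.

PP/N N ((N/S)\(PP/N))\N S ((PP/NP)\S)/S S PP\(PP/NP) (N\(N/S))\PP
CKY chart[0,8] = {N}; S ∉ chart

NO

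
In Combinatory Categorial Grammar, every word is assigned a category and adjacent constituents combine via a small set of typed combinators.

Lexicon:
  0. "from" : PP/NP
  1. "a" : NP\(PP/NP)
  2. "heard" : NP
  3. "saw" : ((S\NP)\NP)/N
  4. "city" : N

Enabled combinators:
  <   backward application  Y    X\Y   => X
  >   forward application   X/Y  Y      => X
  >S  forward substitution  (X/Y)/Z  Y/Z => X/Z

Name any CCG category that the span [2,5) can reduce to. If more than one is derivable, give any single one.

[0,5] S   <
  [0,2] NP   <
    [0,1] "from" : PP/NP
    [1,2] "a" : NP\(PP/NP)
  [2,5] S\NP   <
    [2,3] "heard" : NP
    [3,5] (S\NP)\NP   >
      [3,4] "saw" : ((S\NP)\NP)/N
      [4,5] "city" : N

S\NP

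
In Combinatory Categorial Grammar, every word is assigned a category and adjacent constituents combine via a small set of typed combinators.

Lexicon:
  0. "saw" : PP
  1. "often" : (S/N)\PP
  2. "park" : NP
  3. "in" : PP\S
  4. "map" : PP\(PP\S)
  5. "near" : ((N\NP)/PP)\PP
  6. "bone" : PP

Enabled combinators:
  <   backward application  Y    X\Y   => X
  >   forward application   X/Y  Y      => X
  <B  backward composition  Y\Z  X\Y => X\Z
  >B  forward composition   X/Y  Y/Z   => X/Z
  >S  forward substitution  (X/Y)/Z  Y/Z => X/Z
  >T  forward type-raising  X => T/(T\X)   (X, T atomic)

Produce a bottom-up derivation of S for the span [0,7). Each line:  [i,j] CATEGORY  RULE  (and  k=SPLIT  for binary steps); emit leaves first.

[0,7] S   >
  [0,2] S/N   <
    [0,1] "saw" : PP
    [1,2] "often" : (S/N)\PP
  [2,7] N   >
    [2,3] N/(N\NP)   >T
      [2,3] "park" : NP
    [3,7] N\NP   >
      [3,6] (N\NP)/PP   <
        [3,5] PP   <
          [3,4] "in" : PP\S
          [4,5] "map" : PP\(PP\S)
        [5,6] "near" : ((N\NP)/PP)\PP
      [6,7] "bone" : PP

[0,1] PP  lex  "saw"
[1,2] (S/N)\PP  lex  "often"
[0,2] S/N  <  k=1
[2,3] NP  lex  "park"
[2,3] N/(N\NP)  >T
[3,4] PP\S  lex  "in"
[4,5] PP\(PP\S)  lex  "map"
[3,5] PP  <  k=4
[5,6] ((N\NP)/PP)\PP  lex  "near"
[3,6] (N\NP)/PP  <  k=5
[6,7] PP  lex  "bone"
[3,7] N\NP  >  k=6
[2,7] N  >  k=3
[0,7] S  >  k=2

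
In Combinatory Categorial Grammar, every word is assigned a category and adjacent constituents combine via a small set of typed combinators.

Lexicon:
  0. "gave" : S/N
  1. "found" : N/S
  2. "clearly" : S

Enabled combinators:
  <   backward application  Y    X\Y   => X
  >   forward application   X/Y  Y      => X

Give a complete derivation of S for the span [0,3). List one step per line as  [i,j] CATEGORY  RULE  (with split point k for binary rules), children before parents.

[0,3] S   >
  [0,1] "gave" : S/N
  [1,3] N   >
    [1,2] "found" : N/S
    [2,3] "clearly" : S

[0,1] S/N  lex  "gave"
[1,2] N/S  lex  "found"
[2,3] S  lex  "clearly"
[1,3] N  >  k=2
[0,3] S  >  k=1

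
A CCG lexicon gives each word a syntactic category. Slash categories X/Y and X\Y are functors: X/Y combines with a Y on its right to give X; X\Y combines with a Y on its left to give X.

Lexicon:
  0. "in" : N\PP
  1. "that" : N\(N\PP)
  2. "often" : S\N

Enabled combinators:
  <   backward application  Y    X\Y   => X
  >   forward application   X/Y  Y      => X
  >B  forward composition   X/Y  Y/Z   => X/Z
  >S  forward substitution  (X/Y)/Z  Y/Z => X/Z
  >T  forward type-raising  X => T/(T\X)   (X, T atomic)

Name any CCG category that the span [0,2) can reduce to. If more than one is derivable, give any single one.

[0,3] S   <
  [0,2] N   <
    [0,1] "in" : N\PP
    [1,2] "that" : N\(N\PP)
  [2,3] "often" : S\N

N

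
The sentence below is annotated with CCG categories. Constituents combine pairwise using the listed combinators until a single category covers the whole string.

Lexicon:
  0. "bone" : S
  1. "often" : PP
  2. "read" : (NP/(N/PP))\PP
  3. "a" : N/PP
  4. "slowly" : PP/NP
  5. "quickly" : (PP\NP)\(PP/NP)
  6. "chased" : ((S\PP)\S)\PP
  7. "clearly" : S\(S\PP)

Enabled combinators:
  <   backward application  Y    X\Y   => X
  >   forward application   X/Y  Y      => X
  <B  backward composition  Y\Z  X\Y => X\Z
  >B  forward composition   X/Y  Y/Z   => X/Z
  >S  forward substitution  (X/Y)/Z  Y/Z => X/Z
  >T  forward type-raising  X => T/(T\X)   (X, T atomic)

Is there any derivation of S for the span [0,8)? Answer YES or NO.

[0,8] S   <
  [0,7] S\PP   <
    [0,1] "bone" : S
    [1,7] (S\PP)\S   <
      [1,6] PP   <
        [1,4] NP   >
          [1,3] NP/(N/PP)   <
            [1,2] "often" : PP
            [2,3] "read" : (NP/(N/PP))\PP
          [3,4] "a" : N/PP
        [4,6] PP\NP   <
          [4,5] "slowly" : PP/NP
          [5,6] "quickly" : (PP\NP)\(PP/NP)
      [6,7] "chased" : ((S\PP)\S)\PP
  [7,8] "clearly" : S\(S\PP)

YES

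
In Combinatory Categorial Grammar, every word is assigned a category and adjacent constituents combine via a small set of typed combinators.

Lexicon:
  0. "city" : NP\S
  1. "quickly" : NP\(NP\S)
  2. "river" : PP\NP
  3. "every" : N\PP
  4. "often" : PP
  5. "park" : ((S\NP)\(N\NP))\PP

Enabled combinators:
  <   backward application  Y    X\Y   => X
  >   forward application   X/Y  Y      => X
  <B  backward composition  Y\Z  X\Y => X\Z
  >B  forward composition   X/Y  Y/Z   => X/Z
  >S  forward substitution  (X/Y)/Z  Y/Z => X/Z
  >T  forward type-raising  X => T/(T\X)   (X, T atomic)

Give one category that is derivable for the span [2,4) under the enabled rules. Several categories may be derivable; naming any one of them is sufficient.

N\NP

[0,6] S   <
  [0,2] NP   <
    [0,1] "city" : NP\S
    [1,2] "quickly" : NP\(NP\S)
  [2,6] S\NP   <
    [2,4] N\NP   <B
      [2,3] "river" : PP\NP
      [3,4] "every" : N\PP
    [4,6] (S\NP)\(N\NP)   <
      [4,5] "often" : PP
      [5,6] "park" : ((S\NP)\(N\NP))\PP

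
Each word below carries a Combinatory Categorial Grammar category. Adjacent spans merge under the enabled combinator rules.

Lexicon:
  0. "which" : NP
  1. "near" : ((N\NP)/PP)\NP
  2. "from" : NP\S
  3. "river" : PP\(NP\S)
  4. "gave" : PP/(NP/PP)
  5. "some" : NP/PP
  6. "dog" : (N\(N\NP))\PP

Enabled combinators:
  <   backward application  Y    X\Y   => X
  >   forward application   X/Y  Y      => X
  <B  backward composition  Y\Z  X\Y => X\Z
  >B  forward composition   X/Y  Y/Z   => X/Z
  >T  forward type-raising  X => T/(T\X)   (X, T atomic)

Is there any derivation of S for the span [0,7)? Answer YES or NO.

NO

NP ((N\NP)/PP)\NP NP\S PP\(NP\S) PP/(NP/PP) NP/PP (N\(N\NP))\PP
CKY chart[0,7] = {N, N/(N\N), NP/(NP\N), PP/(PP\N), S/(S\N)}; S ∉ chart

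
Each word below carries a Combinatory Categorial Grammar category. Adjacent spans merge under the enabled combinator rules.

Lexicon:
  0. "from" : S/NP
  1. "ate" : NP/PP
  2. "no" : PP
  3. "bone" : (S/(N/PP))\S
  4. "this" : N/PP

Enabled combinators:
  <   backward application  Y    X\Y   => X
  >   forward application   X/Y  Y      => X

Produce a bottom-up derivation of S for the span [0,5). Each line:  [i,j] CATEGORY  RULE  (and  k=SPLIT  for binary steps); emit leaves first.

[0,1] S/NP  lex  "from"
[1,2] NP/PP  lex  "ate"
[2,3] PP  lex  "no"
[1,3] NP  >  k=2
[0,3] S  >  k=1
[3,4] (S/(N/PP))\S  lex  "bone"
[0,4] S/(N/PP)  <  k=3
[4,5] N/PP  lex  "this"
[0,5] S  >  k=4

[0,5] S   >
  [0,4] S/(N/PP)   <
    [0,3] S   >
      [0,1] "from" : S/NP
      [1,3] NP   >
        [1,2] "ate" : NP/PP
        [2,3] "no" : PP
    [3,4] "bone" : (S/(N/PP))\S
  [4,5] "this" : N/PP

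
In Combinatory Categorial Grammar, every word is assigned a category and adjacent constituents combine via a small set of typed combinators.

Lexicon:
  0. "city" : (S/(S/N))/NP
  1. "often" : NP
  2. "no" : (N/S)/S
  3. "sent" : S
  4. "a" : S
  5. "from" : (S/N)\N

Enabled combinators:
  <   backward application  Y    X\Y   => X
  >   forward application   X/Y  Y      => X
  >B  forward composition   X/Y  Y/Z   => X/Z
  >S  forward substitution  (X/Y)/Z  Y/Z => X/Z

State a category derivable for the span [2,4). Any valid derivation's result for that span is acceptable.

N/S

[0,6] S   >
  [0,2] S/(S/N)   >
    [0,1] "city" : (S/(S/N))/NP
    [1,2] "often" : NP
  [2,6] S/N   <
    [2,5] N   >
      [2,4] N/S   >
        [2,3] "no" : (N/S)/S
        [3,4] "sent" : S
      [4,5] "a" : S
    [5,6] "from" : (S/N)\N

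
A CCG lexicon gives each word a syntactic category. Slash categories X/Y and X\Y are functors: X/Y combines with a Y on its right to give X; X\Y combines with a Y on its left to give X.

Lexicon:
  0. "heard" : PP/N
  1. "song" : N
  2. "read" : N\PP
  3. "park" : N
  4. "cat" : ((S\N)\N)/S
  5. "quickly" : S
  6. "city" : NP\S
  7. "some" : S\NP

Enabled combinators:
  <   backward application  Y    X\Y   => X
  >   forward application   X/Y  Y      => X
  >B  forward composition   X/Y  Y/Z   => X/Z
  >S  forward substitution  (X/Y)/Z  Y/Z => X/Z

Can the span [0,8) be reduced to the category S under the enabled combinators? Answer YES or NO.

YES

[0,8] S   <
  [0,3] N   <
    [0,2] PP   >
      [0,1] "heard" : PP/N
      [1,2] "song" : N
    [2,3] "read" : N\PP
  [3,8] S\N   <
    [3,4] "park" : N
    [4,8] (S\N)\N   >
      [4,5] "cat" : ((S\N)\N)/S
      [5,8] S   <
        [5,7] NP   <
          [5,6] "quickly" : S
          [6,7] "city" : NP\S
        [7,8] "some" : S\NP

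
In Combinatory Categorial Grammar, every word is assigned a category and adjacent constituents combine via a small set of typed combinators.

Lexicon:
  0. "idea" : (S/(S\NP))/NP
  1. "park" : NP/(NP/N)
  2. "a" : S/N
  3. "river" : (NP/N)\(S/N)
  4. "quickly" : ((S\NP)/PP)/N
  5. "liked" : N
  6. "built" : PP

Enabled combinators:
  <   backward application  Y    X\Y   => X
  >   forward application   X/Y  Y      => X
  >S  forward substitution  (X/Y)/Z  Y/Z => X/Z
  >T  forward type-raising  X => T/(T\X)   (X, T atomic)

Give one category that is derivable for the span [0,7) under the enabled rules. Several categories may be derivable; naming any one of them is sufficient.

S

[0,7] S   >
  [0,4] S/(S\NP)   >
    [0,1] "idea" : (S/(S\NP))/NP
    [1,4] NP   >
      [1,2] "park" : NP/(NP/N)
      [2,4] NP/N   <
        [2,3] "a" : S/N
        [3,4] "river" : (NP/N)\(S/N)
  [4,7] S\NP   >
    [4,6] (S\NP)/PP   >
      [4,5] "quickly" : ((S\NP)/PP)/N
      [5,6] "liked" : N
    [6,7] "built" : PP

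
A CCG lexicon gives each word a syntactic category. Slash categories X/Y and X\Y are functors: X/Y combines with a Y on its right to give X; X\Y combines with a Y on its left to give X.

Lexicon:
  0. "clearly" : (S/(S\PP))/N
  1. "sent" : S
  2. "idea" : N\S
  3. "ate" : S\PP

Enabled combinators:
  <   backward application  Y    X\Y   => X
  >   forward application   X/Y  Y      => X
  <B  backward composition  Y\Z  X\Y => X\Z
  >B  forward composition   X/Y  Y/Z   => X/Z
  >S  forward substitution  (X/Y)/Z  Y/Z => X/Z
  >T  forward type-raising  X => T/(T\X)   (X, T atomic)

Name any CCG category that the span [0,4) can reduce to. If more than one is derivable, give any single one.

[0,4] S   >
  [0,3] S/(S\PP)   >
    [0,1] "clearly" : (S/(S\PP))/N
    [1,3] N   <
      [1,2] "sent" : S
      [2,3] "idea" : N\S
  [3,4] "ate" : S\PP

S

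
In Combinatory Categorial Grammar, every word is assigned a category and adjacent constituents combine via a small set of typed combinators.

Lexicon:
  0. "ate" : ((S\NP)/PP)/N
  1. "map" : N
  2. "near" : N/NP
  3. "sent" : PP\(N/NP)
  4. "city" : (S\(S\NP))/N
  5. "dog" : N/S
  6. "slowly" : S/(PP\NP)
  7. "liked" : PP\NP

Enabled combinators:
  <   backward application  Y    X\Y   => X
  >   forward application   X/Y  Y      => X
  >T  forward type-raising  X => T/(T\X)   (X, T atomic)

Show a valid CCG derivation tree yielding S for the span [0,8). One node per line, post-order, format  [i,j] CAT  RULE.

[0,1] ((S\NP)/PP)/N  lex  "ate"
[1,2] N  lex  "map"
[0,2] (S\NP)/PP  >  k=1
[2,3] N/NP  lex  "near"
[3,4] PP\(N/NP)  lex  "sent"
[2,4] PP  <  k=3
[0,4] S\NP  >  k=2
[4,5] (S\(S\NP))/N  lex  "city"
[5,6] N/S  lex  "dog"
[6,7] S/(PP\NP)  lex  "slowly"
[7,8] PP\NP  lex  "liked"
[6,8] S  >  k=7
[5,8] N  >  k=6
[4,8] S\(S\NP)  >  k=5
[0,8] S  <  k=4

[0,8] S   <
  [0,4] S\NP   >
    [0,2] (S\NP)/PP   >
      [0,1] "ate" : ((S\NP)/PP)/N
      [1,2] "map" : N
    [2,4] PP   <
      [2,3] "near" : N/NP
      [3,4] "sent" : PP\(N/NP)
  [4,8] S\(S\NP)   >
    [4,5] "city" : (S\(S\NP))/N
    [5,8] N   >
      [5,6] "dog" : N/S
      [6,8] S   >
        [6,7] "slowly" : S/(PP\NP)
        [7,8] "liked" : PP\NP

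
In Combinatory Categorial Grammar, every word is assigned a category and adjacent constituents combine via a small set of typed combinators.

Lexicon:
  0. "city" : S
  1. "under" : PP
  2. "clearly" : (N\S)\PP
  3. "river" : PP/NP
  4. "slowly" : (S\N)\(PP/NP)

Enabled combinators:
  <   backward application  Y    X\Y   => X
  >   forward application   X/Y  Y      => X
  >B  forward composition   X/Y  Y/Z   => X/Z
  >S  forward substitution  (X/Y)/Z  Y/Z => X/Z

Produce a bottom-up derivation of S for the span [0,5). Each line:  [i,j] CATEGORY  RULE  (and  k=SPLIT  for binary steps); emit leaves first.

[0,5] S   <
  [0,3] N   <
    [0,1] "city" : S
    [1,3] N\S   <
      [1,2] "under" : PP
      [2,3] "clearly" : (N\S)\PP
  [3,5] S\N   <
    [3,4] "river" : PP/NP
    [4,5] "slowly" : (S\N)\(PP/NP)

[0,1] S  lex  "city"
[1,2] PP  lex  "under"
[2,3] (N\S)\PP  lex  "clearly"
[1,3] N\S  <  k=2
[0,3] N  <  k=1
[3,4] PP/NP  lex  "river"
[4,5] (S\N)\(PP/NP)  lex  "slowly"
[3,5] S\N  <  k=4
[0,5] S  <  k=3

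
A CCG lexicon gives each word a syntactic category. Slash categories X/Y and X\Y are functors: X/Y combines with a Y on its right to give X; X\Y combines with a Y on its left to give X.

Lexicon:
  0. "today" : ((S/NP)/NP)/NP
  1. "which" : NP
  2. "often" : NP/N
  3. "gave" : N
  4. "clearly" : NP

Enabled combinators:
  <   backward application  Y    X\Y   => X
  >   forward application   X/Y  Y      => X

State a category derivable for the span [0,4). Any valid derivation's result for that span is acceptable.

S/NP

[0,5] S   >
  [0,4] S/NP   >
    [0,2] (S/NP)/NP   >
      [0,1] "today" : ((S/NP)/NP)/NP
      [1,2] "which" : NP
    [2,4] NP   >
      [2,3] "often" : NP/N
      [3,4] "gave" : N
  [4,5] "clearly" : NP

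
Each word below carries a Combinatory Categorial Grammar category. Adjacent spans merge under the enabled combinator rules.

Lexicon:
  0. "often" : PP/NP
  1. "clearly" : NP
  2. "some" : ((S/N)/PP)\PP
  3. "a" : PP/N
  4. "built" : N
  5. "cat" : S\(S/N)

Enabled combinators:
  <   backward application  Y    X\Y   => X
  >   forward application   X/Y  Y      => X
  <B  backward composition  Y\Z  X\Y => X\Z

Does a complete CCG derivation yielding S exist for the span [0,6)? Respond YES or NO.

YES

[0,6] S   <
  [0,5] S/N   >
    [0,3] (S/N)/PP   <
      [0,2] PP   >
        [0,1] "often" : PP/NP
        [1,2] "clearly" : NP
      [2,3] "some" : ((S/N)/PP)\PP
    [3,5] PP   >
      [3,4] "a" : PP/N
      [4,5] "built" : N
  [5,6] "cat" : S\(S/N)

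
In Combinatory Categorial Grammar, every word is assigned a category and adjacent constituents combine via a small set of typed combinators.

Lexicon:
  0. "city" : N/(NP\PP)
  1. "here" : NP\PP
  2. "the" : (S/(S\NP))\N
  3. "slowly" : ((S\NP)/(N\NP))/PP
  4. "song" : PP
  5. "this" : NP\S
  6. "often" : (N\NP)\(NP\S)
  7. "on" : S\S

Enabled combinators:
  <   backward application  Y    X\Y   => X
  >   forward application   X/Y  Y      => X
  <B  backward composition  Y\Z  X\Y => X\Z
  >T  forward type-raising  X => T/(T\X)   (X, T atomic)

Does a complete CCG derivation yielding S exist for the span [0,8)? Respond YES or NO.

YES

[0,8] S   >
  [0,3] S/(S\NP)   <
    [0,2] N   >
      [0,1] "city" : N/(NP\PP)
      [1,2] "here" : NP\PP
    [2,3] "the" : (S/(S\NP))\N
  [3,8] S\NP   <B
    [3,7] S\NP   >
      [3,5] (S\NP)/(N\NP)   >
        [3,4] "slowly" : ((S\NP)/(N\NP))/PP
        [4,5] "song" : PP
      [5,7] N\NP   <
        [5,6] "this" : NP\S
        [6,7] "often" : (N\NP)\(NP\S)
    [7,8] "on" : S\S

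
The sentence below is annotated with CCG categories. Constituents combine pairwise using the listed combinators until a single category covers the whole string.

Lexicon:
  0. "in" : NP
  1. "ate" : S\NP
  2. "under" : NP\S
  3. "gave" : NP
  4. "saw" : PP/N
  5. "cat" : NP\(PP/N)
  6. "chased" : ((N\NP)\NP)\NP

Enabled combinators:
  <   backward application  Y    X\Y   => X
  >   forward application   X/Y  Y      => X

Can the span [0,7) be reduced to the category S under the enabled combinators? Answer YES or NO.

NO

NP S\NP NP\S NP PP/N NP\(PP/N) ((N\NP)\NP)\NP
CKY chart[0,7] = {N}; S ∉ chart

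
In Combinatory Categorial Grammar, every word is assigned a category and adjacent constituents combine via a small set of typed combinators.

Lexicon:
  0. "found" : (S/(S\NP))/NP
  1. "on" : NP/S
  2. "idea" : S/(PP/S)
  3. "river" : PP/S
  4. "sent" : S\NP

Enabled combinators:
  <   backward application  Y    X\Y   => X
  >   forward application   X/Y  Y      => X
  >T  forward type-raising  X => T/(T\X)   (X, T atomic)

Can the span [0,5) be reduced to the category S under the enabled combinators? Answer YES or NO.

YES

[0,5] S   >
  [0,4] S/(S\NP)   >
    [0,1] "found" : (S/(S\NP))/NP
    [1,4] NP   >
      [1,2] "on" : NP/S
      [2,4] S   >
        [2,3] "idea" : S/(PP/S)
        [3,4] "river" : PP/S
  [4,5] "sent" : S\NP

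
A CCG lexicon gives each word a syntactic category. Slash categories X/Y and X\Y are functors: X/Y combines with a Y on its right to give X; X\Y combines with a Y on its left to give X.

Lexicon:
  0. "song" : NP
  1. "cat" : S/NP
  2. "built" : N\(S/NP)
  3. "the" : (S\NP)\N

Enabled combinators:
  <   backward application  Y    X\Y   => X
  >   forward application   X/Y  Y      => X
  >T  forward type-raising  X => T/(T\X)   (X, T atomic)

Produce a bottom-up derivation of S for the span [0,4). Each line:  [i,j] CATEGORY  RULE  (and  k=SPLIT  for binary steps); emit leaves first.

[0,4] S   >
  [0,1] S/(S\NP)   >T
    [0,1] "song" : NP
  [1,4] S\NP   <
    [1,3] N   <
      [1,2] "cat" : S/NP
      [2,3] "built" : N\(S/NP)
    [3,4] "the" : (S\NP)\N

[0,1] NP  lex  "song"
[0,1] S/(S\NP)  >T
[1,2] S/NP  lex  "cat"
[2,3] N\(S/NP)  lex  "built"
[1,3] N  <  k=2
[3,4] (S\NP)\N  lex  "the"
[1,4] S\NP  <  k=3
[0,4] S  >  k=1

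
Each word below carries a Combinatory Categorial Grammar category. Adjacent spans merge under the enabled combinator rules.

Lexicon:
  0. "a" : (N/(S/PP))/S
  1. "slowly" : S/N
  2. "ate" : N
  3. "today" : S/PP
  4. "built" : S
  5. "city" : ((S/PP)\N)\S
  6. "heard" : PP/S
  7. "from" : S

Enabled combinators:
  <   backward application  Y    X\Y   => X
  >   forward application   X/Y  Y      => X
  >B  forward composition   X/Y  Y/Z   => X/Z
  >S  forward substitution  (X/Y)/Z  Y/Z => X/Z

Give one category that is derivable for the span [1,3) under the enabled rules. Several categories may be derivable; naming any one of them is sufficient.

[0,8] S   >
  [0,6] S/PP   <
    [0,4] N   >
      [0,3] N/(S/PP)   >
        [0,1] "a" : (N/(S/PP))/S
        [1,3] S   >
          [1,2] "slowly" : S/N
          [2,3] "ate" : N
      [3,4] "today" : S/PP
    [4,6] (S/PP)\N   <
      [4,5] "built" : S
      [5,6] "city" : ((S/PP)\N)\S
  [6,8] PP   >
    [6,7] "heard" : PP/S
    [7,8] "from" : S

S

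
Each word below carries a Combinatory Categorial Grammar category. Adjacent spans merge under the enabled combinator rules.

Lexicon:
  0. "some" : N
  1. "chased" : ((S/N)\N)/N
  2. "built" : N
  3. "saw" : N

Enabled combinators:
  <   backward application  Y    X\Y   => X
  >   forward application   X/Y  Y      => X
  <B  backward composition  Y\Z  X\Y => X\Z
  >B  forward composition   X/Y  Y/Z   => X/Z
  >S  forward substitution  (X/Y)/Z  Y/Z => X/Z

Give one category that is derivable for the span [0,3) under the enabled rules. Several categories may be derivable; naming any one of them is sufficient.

S/N

[0,4] S   >
  [0,3] S/N   <
    [0,1] "some" : N
    [1,3] (S/N)\N   >
      [1,2] "chased" : ((S/N)\N)/N
      [2,3] "built" : N
  [3,4] "saw" : N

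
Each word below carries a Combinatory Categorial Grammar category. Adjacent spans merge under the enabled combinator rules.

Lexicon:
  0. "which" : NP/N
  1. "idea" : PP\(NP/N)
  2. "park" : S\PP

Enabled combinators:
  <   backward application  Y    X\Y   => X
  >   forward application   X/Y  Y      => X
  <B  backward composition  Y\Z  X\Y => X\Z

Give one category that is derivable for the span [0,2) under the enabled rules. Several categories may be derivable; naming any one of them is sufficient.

[0,3] S   <
  [0,2] PP   <
    [0,1] "which" : NP/N
    [1,2] "idea" : PP\(NP/N)
  [2,3] "park" : S\PP

PP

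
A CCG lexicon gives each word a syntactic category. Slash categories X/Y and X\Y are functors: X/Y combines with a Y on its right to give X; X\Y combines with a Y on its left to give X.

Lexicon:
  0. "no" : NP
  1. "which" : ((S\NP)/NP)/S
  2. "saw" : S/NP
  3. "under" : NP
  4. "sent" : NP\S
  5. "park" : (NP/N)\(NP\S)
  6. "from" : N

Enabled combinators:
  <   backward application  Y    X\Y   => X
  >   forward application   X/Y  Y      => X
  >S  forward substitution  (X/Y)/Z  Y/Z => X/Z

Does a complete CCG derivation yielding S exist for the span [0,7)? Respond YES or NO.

YES

[0,7] S   <
  [0,1] "no" : NP
  [1,7] S\NP   >
    [1,4] (S\NP)/NP   >
      [1,2] "which" : ((S\NP)/NP)/S
      [2,4] S   >
        [2,3] "saw" : S/NP
        [3,4] "under" : NP
    [4,7] NP   >
      [4,6] NP/N   <
        [4,5] "sent" : NP\S
        [5,6] "park" : (NP/N)\(NP\S)
      [6,7] "from" : N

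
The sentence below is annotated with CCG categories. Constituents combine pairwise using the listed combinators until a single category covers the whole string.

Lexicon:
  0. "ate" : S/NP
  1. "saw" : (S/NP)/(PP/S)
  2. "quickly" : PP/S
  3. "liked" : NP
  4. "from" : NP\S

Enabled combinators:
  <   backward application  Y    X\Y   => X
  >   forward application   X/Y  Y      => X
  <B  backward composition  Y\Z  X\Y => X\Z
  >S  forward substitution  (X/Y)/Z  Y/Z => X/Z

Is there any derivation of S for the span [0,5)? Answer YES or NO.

[0,5] S   >
  [0,1] "ate" : S/NP
  [1,5] NP   <
    [1,4] S   >
      [1,3] S/NP   >
        [1,2] "saw" : (S/NP)/(PP/S)
        [2,3] "quickly" : PP/S
      [3,4] "liked" : NP
    [4,5] "from" : NP\S

YES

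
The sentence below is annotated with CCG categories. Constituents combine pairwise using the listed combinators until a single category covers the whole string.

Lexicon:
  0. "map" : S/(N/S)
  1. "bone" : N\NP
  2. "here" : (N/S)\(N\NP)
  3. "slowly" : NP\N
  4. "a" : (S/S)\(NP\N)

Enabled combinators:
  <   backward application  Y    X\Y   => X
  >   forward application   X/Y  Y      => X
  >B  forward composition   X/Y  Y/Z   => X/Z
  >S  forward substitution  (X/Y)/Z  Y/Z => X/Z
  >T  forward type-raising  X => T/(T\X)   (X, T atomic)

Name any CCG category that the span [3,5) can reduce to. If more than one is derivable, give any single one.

[0,5] S   >
  [0,1] "map" : S/(N/S)
  [1,5] N/S   >B
    [1,3] N/S   <
      [1,2] "bone" : N\NP
      [2,3] "here" : (N/S)\(N\NP)
    [3,5] S/S   <
      [3,4] "slowly" : NP\N
      [4,5] "a" : (S/S)\(NP\N)

S/S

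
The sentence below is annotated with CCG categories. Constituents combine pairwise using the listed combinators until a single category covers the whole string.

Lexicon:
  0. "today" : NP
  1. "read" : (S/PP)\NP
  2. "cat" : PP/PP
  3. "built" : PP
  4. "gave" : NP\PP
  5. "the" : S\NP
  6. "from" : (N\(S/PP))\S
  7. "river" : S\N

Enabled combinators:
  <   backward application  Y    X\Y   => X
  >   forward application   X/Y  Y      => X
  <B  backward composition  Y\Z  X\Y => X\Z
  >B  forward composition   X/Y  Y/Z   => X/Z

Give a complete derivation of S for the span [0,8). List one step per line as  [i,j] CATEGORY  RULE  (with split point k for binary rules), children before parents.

[0,1] NP  lex  "today"
[1,2] (S/PP)\NP  lex  "read"
[0,2] S/PP  <  k=1
[2,3] PP/PP  lex  "cat"
[0,3] S/PP  >B  k=2
[3,4] PP  lex  "built"
[4,5] NP\PP  lex  "gave"
[5,6] S\NP  lex  "the"
[4,6] S\PP  <B  k=5
[3,6] S  <  k=4
[6,7] (N\(S/PP))\S  lex  "from"
[3,7] N\(S/PP)  <  k=6
[0,7] N  <  k=3
[7,8] S\N  lex  "river"
[0,8] S  <  k=7

[0,8] S   <
  [0,7] N   <
    [0,3] S/PP   >B
      [0,2] S/PP   <
        [0,1] "today" : NP
        [1,2] "read" : (S/PP)\NP
      [2,3] "cat" : PP/PP
    [3,7] N\(S/PP)   <
      [3,6] S   <
        [3,4] "built" : PP
        [4,6] S\PP   <B
          [4,5] "gave" : NP\PP
          [5,6] "the" : S\NP
      [6,7] "from" : (N\(S/PP))\S
  [7,8] "river" : S\N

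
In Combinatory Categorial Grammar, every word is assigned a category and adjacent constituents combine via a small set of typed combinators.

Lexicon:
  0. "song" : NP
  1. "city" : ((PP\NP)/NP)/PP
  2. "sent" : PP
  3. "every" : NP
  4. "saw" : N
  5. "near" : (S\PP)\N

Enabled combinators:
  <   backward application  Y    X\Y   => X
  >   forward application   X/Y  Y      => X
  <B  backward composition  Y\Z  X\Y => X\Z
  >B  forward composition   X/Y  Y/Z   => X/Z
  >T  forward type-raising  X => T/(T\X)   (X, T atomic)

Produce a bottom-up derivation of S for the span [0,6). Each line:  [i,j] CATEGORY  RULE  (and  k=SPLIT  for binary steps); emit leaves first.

[0,1] NP  lex  "song"
[0,1] PP/(PP\NP)  >T
[1,2] ((PP\NP)/NP)/PP  lex  "city"
[2,3] PP  lex  "sent"
[1,3] (PP\NP)/NP  >  k=2
[3,4] NP  lex  "every"
[1,4] PP\NP  >  k=3
[0,4] PP  >  k=1
[4,5] N  lex  "saw"
[5,6] (S\PP)\N  lex  "near"
[4,6] S\PP  <  k=5
[0,6] S  <  k=4

[0,6] S   <
  [0,4] PP   >
    [0,1] PP/(PP\NP)   >T
      [0,1] "song" : NP
    [1,4] PP\NP   >
      [1,3] (PP\NP)/NP   >
        [1,2] "city" : ((PP\NP)/NP)/PP
        [2,3] "sent" : PP
      [3,4] "every" : NP
  [4,6] S\PP   <
    [4,5] "saw" : N
    [5,6] "near" : (S\PP)\N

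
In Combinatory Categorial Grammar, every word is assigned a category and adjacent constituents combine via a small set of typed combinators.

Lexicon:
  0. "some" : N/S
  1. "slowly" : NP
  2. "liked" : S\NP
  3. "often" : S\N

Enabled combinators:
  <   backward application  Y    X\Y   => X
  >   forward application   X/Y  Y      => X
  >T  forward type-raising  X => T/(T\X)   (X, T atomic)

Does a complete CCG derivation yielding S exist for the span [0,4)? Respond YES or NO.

YES

[0,4] S   <
  [0,3] N   >
    [0,1] "some" : N/S
    [1,3] S   <
      [1,2] "slowly" : NP
      [2,3] "liked" : S\NP
  [3,4] "often" : S\N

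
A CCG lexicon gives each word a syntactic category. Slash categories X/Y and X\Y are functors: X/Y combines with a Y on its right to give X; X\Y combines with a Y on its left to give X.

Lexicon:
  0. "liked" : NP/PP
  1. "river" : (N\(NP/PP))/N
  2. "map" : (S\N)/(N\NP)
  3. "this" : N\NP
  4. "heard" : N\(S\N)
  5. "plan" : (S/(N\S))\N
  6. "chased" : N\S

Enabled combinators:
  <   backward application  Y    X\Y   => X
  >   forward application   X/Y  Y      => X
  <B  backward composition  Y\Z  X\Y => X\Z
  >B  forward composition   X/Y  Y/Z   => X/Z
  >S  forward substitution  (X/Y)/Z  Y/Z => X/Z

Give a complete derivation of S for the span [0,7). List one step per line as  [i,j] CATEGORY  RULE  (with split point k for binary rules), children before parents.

[0,1] NP/PP  lex  "liked"
[1,2] (N\(NP/PP))/N  lex  "river"
[2,3] (S\N)/(N\NP)  lex  "map"
[3,4] N\NP  lex  "this"
[2,4] S\N  >  k=3
[4,5] N\(S\N)  lex  "heard"
[2,5] N  <  k=4
[1,5] N\(NP/PP)  >  k=2
[0,5] N  <  k=1
[5,6] (S/(N\S))\N  lex  "plan"
[0,6] S/(N\S)  <  k=5
[6,7] N\S  lex  "chased"
[0,7] S  >  k=6

[0,7] S   >
  [0,6] S/(N\S)   <
    [0,5] N   <
      [0,1] "liked" : NP/PP
      [1,5] N\(NP/PP)   >
        [1,2] "river" : (N\(NP/PP))/N
        [2,5] N   <
          [2,4] S\N   >
            [2,3] "map" : (S\N)/(N\NP)
            [3,4] "this" : N\NP
          [4,5] "heard" : N\(S\N)
    [5,6] "plan" : (S/(N\S))\N
  [6,7] "chased" : N\S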